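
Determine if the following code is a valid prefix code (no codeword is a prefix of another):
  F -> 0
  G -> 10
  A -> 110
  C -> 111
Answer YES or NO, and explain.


Checking each pair (does one codeword prefix another?):
  F='0' vs G='10': no prefix
  F='0' vs A='110': no prefix
  F='0' vs C='111': no prefix
  G='10' vs F='0': no prefix
  G='10' vs A='110': no prefix
  G='10' vs C='111': no prefix
  A='110' vs F='0': no prefix
  A='110' vs G='10': no prefix
  A='110' vs C='111': no prefix
  C='111' vs F='0': no prefix
  C='111' vs G='10': no prefix
  C='111' vs A='110': no prefix
No violation found over all pairs.

YES -- this is a valid prefix code. No codeword is a prefix of any other codeword.


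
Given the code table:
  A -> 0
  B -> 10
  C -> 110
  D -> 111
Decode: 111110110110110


Decoding:
111 -> D
110 -> C
110 -> C
110 -> C
110 -> C


Result: DCCCC


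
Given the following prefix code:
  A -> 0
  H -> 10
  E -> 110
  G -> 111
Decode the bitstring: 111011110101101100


Decoding step by step:
Bits 111 -> G
Bits 0 -> A
Bits 111 -> G
Bits 10 -> H
Bits 10 -> H
Bits 110 -> E
Bits 110 -> E
Bits 0 -> A


Decoded message: GAGHHEEA


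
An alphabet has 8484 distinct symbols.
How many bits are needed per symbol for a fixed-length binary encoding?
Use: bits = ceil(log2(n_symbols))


log2(8484) = 13.0505
Bracket: 2^13 = 8192 < 8484 <= 2^14 = 16384
So ceil(log2(8484)) = 14

bits = ceil(log2(8484)) = ceil(13.0505) = 14 bits


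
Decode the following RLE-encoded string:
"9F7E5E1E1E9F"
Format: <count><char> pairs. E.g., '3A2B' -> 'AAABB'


Expanding each <count><char> pair:
  9F -> 'FFFFFFFFF'
  7E -> 'EEEEEEE'
  5E -> 'EEEEE'
  1E -> 'E'
  1E -> 'E'
  9F -> 'FFFFFFFFF'

Decoded = FFFFFFFFFEEEEEEEEEEEEEEFFFFFFFFF


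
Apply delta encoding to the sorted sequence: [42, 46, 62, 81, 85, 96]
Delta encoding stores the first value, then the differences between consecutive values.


First value: 42
Deltas:
  46 - 42 = 4
  62 - 46 = 16
  81 - 62 = 19
  85 - 81 = 4
  96 - 85 = 11


Delta encoded: [42, 4, 16, 19, 4, 11]


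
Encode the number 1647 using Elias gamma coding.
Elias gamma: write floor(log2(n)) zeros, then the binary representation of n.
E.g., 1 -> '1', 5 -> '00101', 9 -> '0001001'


num_bits = floor(log2(1647)) + 1 = 11
leading_zeros = num_bits - 1 = 10
binary(1647) = 11001101111

Elias gamma(1647) = '0000000000' + '11001101111' = 000000000011001101111 (21 bits)


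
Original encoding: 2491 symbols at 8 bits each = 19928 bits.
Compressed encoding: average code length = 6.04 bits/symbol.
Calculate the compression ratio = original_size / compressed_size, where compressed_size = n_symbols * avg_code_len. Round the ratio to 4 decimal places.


original_size = n_symbols * orig_bits = 2491 * 8 = 19928 bits
compressed_size = n_symbols * avg_code_len = 2491 * 6.04 = 15045.64 bits
ratio = original_size / compressed_size = 19928 / 15045.64 = 1.3245

Compression ratio = 1.3245


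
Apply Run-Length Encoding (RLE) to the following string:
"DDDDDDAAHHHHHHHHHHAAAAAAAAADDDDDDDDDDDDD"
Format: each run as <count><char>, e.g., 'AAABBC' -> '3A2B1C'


Scanning runs left to right:
  i=0: run of 'D' x 6 -> '6D'
  i=6: run of 'A' x 2 -> '2A'
  i=8: run of 'H' x 10 -> '10H'
  i=18: run of 'A' x 9 -> '9A'
  i=27: run of 'D' x 13 -> '13D'

RLE = 6D2A10H9A13D


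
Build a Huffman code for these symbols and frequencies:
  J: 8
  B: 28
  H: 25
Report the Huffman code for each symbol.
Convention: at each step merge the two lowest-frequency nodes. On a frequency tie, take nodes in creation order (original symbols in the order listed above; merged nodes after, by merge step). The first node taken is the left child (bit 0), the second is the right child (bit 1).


Huffman tree construction:
Step 1: Merge J(8) + H(25) = 33
Step 2: Merge B(28) + (J+H)(33) = 61
Read each symbol's code off the tree from the root (left child = 0, right child = 1).

Codes:
  J: 10 (length 2)
  B: 0 (length 1)
  H: 11 (length 2)
Average code length: 94/61 = 1.5410 bits/symbol


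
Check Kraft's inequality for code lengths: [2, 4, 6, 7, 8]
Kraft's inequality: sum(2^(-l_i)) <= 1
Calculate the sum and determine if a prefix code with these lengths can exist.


Sum = 2^(-2) + 2^(-4) + 2^(-6) + 2^(-7) + 2^(-8)
    = 0.25 + 0.0625 + 0.015625 + 0.0078125 + 0.00390625
    = 87/256 = 0.33984375
Since 0.33984375 <= 1, Kraft's inequality IS satisfied.
A prefix code with these lengths CAN exist.

Kraft sum = 0.33984375. Satisfied.


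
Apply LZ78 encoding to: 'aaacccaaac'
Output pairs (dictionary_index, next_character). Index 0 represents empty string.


LZ78 encoding steps:
Dictionary: {0: ''}
Step 1: w='' (idx 0), next='a' -> output (0, 'a'), add 'a' as idx 1
Step 2: w='a' (idx 1), next='a' -> output (1, 'a'), add 'aa' as idx 2
Step 3: w='' (idx 0), next='c' -> output (0, 'c'), add 'c' as idx 3
Step 4: w='c' (idx 3), next='c' -> output (3, 'c'), add 'cc' as idx 4
Step 5: w='aa' (idx 2), next='a' -> output (2, 'a'), add 'aaa' as idx 5
Step 6: w='c' (idx 3), end of input -> output (3, '')


Encoded: [(0, 'a'), (1, 'a'), (0, 'c'), (3, 'c'), (2, 'a'), (3, '')]


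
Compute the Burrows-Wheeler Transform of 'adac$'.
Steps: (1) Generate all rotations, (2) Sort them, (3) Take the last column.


Rotations (sorted):
  0: $adac -> last char: c
  1: ac$ad -> last char: d
  2: adac$ -> last char: $
  3: c$ada -> last char: a
  4: dac$a -> last char: a


BWT = cd$aa


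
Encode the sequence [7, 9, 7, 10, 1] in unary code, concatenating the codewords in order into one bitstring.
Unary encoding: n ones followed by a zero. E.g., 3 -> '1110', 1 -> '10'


Encode each number as n ones followed by a terminating 0:
  7 -> 11111110 (8 bits)
  9 -> 1111111110 (10 bits)
  7 -> 11111110 (8 bits)
  10 -> 11111111110 (11 bits)
  1 -> 10 (2 bits)
Total length = 8 + 10 + 8 + 11 + 2 = 39 bits.

Unary([7, 9, 7, 10, 1]) = 111111101111111110111111101111111111010 (39 bits)


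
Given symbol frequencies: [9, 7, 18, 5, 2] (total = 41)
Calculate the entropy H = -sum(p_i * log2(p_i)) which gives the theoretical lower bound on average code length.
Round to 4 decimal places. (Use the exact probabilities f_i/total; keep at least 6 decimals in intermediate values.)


Per-symbol terms -p_i * log2(p_i) with p_i = f_i/41:
  p = 9/41 = 0.219512: log2(p) = -2.187627, -p*log2(p) = 0.480211
  p = 7/41 = 0.170732: log2(p) = -2.550197, -p*log2(p) = 0.435400
  p = 18/41 = 0.439024: log2(p) = -1.187627, -p*log2(p) = 0.521397
  p = 5/41 = 0.121951: log2(p) = -3.035624, -p*log2(p) = 0.370198
  p = 2/41 = 0.048780: log2(p) = -4.357552, -p*log2(p) = 0.212564
H = 0.480211 + 0.435400 + 0.521397 + 0.370198 + 0.212564 = 2.019770

H = 2.0198 bits/symbol


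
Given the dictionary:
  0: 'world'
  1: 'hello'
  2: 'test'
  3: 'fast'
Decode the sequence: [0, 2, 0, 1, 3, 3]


Look up each index in the dictionary:
  0 -> 'world'
  2 -> 'test'
  0 -> 'world'
  1 -> 'hello'
  3 -> 'fast'
  3 -> 'fast'

Decoded: "world test world hello fast fast"


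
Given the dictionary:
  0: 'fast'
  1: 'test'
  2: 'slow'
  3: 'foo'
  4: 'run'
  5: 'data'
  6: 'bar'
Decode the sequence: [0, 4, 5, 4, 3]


Look up each index in the dictionary:
  0 -> 'fast'
  4 -> 'run'
  5 -> 'data'
  4 -> 'run'
  3 -> 'foo'

Decoded: "fast run data run foo"


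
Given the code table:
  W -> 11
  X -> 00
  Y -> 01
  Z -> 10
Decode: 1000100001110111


Decoding:
10 -> Z
00 -> X
10 -> Z
00 -> X
01 -> Y
11 -> W
01 -> Y
11 -> W


Result: ZXZXYWYW


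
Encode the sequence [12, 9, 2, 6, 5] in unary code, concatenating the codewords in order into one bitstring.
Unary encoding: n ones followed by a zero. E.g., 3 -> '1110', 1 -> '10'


Encode each number as n ones followed by a terminating 0:
  12 -> 1111111111110 (13 bits)
  9 -> 1111111110 (10 bits)
  2 -> 110 (3 bits)
  6 -> 1111110 (7 bits)
  5 -> 111110 (6 bits)
Total length = 13 + 10 + 3 + 7 + 6 = 39 bits.

Unary([12, 9, 2, 6, 5]) = 111111111111011111111101101111110111110 (39 bits)


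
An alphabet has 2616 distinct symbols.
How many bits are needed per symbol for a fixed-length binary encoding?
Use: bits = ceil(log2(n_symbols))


log2(2616) = 11.3531
Bracket: 2^11 = 2048 < 2616 <= 2^12 = 4096
So ceil(log2(2616)) = 12

bits = ceil(log2(2616)) = ceil(11.3531) = 12 bits


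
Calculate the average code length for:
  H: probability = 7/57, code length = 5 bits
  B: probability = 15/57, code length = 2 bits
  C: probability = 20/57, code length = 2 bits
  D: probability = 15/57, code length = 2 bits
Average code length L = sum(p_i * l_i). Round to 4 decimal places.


Weighted contributions p_i * l_i:
  H: (7/57) * 5 = 35/57
  B: (15/57) * 2 = 30/57
  C: (20/57) * 2 = 40/57
  D: (15/57) * 2 = 30/57
Sum = (35 + 30 + 40 + 30)/57 = 135/57

L = 135/57 = 2.3684 bits/symbol


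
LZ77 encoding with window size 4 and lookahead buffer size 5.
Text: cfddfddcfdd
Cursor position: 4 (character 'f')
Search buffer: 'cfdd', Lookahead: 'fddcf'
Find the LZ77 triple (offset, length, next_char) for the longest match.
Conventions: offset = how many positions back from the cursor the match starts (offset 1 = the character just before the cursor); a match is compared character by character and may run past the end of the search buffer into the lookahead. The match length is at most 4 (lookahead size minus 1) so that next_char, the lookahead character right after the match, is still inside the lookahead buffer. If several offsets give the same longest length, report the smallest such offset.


Try each offset into the search buffer:
  offset=1 (pos 3, char 'd'): match length 0
  offset=2 (pos 2, char 'd'): match length 0
  offset=3 (pos 1, char 'f'): match length 3
  offset=4 (pos 0, char 'c'): match length 0
Longest match has length 3 at offset 3.
next_char = character at position 4 + 3 = 7 -> 'c'

Best match: offset=3, length=3 (matching 'fdd' starting at position 1)
LZ77 triple: (3, 3, 'c')


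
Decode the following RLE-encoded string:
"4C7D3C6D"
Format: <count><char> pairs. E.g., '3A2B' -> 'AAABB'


Expanding each <count><char> pair:
  4C -> 'CCCC'
  7D -> 'DDDDDDD'
  3C -> 'CCC'
  6D -> 'DDDDDD'

Decoded = CCCCDDDDDDDCCCDDDDDD


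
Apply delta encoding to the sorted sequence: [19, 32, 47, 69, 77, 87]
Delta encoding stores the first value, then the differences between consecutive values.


First value: 19
Deltas:
  32 - 19 = 13
  47 - 32 = 15
  69 - 47 = 22
  77 - 69 = 8
  87 - 77 = 10


Delta encoded: [19, 13, 15, 22, 8, 10]


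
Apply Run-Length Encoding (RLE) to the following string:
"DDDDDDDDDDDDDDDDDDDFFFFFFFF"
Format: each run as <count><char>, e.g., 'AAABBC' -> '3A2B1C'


Scanning runs left to right:
  i=0: run of 'D' x 19 -> '19D'
  i=19: run of 'F' x 8 -> '8F'

RLE = 19D8F


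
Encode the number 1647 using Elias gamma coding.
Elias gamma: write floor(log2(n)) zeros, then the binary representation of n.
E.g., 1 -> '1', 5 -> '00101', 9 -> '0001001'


num_bits = floor(log2(1647)) + 1 = 11
leading_zeros = num_bits - 1 = 10
binary(1647) = 11001101111

Elias gamma(1647) = '0000000000' + '11001101111' = 000000000011001101111 (21 bits)


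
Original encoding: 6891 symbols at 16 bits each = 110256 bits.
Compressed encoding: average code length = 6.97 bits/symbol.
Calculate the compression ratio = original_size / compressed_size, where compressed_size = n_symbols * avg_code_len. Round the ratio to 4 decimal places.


original_size = n_symbols * orig_bits = 6891 * 16 = 110256 bits
compressed_size = n_symbols * avg_code_len = 6891 * 6.97 = 48030.27 bits
ratio = original_size / compressed_size = 110256 / 48030.27 = 2.2956

Compression ratio = 2.2956


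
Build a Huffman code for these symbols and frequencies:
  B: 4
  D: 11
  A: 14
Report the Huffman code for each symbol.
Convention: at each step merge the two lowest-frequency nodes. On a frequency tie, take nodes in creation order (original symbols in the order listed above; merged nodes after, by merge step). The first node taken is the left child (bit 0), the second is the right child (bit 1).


Huffman tree construction:
Step 1: Merge B(4) + D(11) = 15
Step 2: Merge A(14) + (B+D)(15) = 29
Read each symbol's code off the tree from the root (left child = 0, right child = 1).

Codes:
  B: 10 (length 2)
  D: 11 (length 2)
  A: 0 (length 1)
Average code length: 44/29 = 1.5172 bits/symbol


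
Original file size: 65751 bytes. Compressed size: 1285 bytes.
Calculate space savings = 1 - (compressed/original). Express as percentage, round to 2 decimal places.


ratio = compressed/original = 1285/65751 = 0.019543
savings = 1 - ratio = 1 - 0.019543 = 0.980457
as a percentage: 0.980457 * 100 = 98.05%

Space savings = 1 - 1285/65751 = 98.05%


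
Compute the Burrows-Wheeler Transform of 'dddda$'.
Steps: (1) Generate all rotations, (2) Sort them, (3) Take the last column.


Rotations (sorted):
  0: $dddda -> last char: a
  1: a$dddd -> last char: d
  2: da$ddd -> last char: d
  3: dda$dd -> last char: d
  4: ddda$d -> last char: d
  5: dddda$ -> last char: $


BWT = adddd$


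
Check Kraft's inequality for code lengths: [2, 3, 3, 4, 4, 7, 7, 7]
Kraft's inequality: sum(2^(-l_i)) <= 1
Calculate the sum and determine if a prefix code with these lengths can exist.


Sum = 2^(-2) + 2^(-3) + 2^(-3) + 2^(-4) + 2^(-4) + 2^(-7) + 2^(-7) + 2^(-7)
    = 0.25 + 0.125 + 0.125 + 0.0625 + 0.0625 + 0.0078125 + 0.0078125 + 0.0078125
    = 83/128 = 0.6484375
Since 0.6484375 <= 1, Kraft's inequality IS satisfied.
A prefix code with these lengths CAN exist.

Kraft sum = 0.6484375. Satisfied.


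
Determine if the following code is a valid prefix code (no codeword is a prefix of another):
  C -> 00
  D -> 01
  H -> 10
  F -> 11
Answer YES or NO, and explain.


Checking each pair (does one codeword prefix another?):
  C='00' vs D='01': no prefix
  C='00' vs H='10': no prefix
  C='00' vs F='11': no prefix
  D='01' vs C='00': no prefix
  D='01' vs H='10': no prefix
  D='01' vs F='11': no prefix
  H='10' vs C='00': no prefix
  H='10' vs D='01': no prefix
  H='10' vs F='11': no prefix
  F='11' vs C='00': no prefix
  F='11' vs D='01': no prefix
  F='11' vs H='10': no prefix
No violation found over all pairs.

YES -- this is a valid prefix code. No codeword is a prefix of any other codeword.


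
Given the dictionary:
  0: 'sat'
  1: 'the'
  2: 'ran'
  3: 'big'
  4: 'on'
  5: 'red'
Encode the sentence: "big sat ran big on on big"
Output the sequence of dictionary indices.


Look up each word in the dictionary:
  'big' -> 3
  'sat' -> 0
  'ran' -> 2
  'big' -> 3
  'on' -> 4
  'on' -> 4
  'big' -> 3

Encoded: [3, 0, 2, 3, 4, 4, 3]


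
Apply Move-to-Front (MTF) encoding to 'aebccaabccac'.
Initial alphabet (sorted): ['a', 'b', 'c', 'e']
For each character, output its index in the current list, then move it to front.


MTF encoding:
'a': index 0 in ['a', 'b', 'c', 'e'] -> ['a', 'b', 'c', 'e']
'e': index 3 in ['a', 'b', 'c', 'e'] -> ['e', 'a', 'b', 'c']
'b': index 2 in ['e', 'a', 'b', 'c'] -> ['b', 'e', 'a', 'c']
'c': index 3 in ['b', 'e', 'a', 'c'] -> ['c', 'b', 'e', 'a']
'c': index 0 in ['c', 'b', 'e', 'a'] -> ['c', 'b', 'e', 'a']
'a': index 3 in ['c', 'b', 'e', 'a'] -> ['a', 'c', 'b', 'e']
'a': index 0 in ['a', 'c', 'b', 'e'] -> ['a', 'c', 'b', 'e']
'b': index 2 in ['a', 'c', 'b', 'e'] -> ['b', 'a', 'c', 'e']
'c': index 2 in ['b', 'a', 'c', 'e'] -> ['c', 'b', 'a', 'e']
'c': index 0 in ['c', 'b', 'a', 'e'] -> ['c', 'b', 'a', 'e']
'a': index 2 in ['c', 'b', 'a', 'e'] -> ['a', 'c', 'b', 'e']
'c': index 1 in ['a', 'c', 'b', 'e'] -> ['c', 'a', 'b', 'e']


Output: [0, 3, 2, 3, 0, 3, 0, 2, 2, 0, 2, 1]


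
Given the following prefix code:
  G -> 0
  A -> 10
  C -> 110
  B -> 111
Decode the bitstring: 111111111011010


Decoding step by step:
Bits 111 -> B
Bits 111 -> B
Bits 111 -> B
Bits 0 -> G
Bits 110 -> C
Bits 10 -> A


Decoded message: BBBGCA


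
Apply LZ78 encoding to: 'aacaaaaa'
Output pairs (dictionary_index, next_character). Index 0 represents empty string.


LZ78 encoding steps:
Dictionary: {0: ''}
Step 1: w='' (idx 0), next='a' -> output (0, 'a'), add 'a' as idx 1
Step 2: w='a' (idx 1), next='c' -> output (1, 'c'), add 'ac' as idx 2
Step 3: w='a' (idx 1), next='a' -> output (1, 'a'), add 'aa' as idx 3
Step 4: w='aa' (idx 3), next='a' -> output (3, 'a'), add 'aaa' as idx 4


Encoded: [(0, 'a'), (1, 'c'), (1, 'a'), (3, 'a')]


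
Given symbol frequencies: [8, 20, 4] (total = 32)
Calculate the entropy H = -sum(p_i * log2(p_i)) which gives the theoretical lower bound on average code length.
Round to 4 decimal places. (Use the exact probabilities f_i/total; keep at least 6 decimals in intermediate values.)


Per-symbol terms -p_i * log2(p_i) with p_i = f_i/32:
  p = 8/32 = 0.250000: log2(p) = -2.000000, -p*log2(p) = 0.500000
  p = 20/32 = 0.625000: log2(p) = -0.678072, -p*log2(p) = 0.423795
  p = 4/32 = 0.125000: log2(p) = -3.000000, -p*log2(p) = 0.375000
H = 0.500000 + 0.423795 + 0.375000 = 1.298795

H = 1.2988 bits/symbol


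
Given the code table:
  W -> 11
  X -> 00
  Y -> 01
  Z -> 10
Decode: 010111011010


Decoding:
01 -> Y
01 -> Y
11 -> W
01 -> Y
10 -> Z
10 -> Z


Result: YYWYZZ


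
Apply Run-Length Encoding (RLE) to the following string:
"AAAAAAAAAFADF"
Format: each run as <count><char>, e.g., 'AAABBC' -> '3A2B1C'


Scanning runs left to right:
  i=0: run of 'A' x 9 -> '9A'
  i=9: run of 'F' x 1 -> '1F'
  i=10: run of 'A' x 1 -> '1A'
  i=11: run of 'D' x 1 -> '1D'
  i=12: run of 'F' x 1 -> '1F'

RLE = 9A1F1A1D1F


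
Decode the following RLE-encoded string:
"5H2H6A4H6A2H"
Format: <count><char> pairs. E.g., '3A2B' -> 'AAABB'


Expanding each <count><char> pair:
  5H -> 'HHHHH'
  2H -> 'HH'
  6A -> 'AAAAAA'
  4H -> 'HHHH'
  6A -> 'AAAAAA'
  2H -> 'HH'

Decoded = HHHHHHHAAAAAAHHHHAAAAAAHH


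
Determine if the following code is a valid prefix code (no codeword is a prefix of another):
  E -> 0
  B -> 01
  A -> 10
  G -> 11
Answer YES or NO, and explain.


Checking each pair (does one codeword prefix another?):
  E='0' vs B='01': prefix -- VIOLATION

NO -- this is NOT a valid prefix code. E (0) is a prefix of B (01).


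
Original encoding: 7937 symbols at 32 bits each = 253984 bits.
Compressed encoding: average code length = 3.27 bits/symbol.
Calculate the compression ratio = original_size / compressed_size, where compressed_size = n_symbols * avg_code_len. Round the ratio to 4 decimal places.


original_size = n_symbols * orig_bits = 7937 * 32 = 253984 bits
compressed_size = n_symbols * avg_code_len = 7937 * 3.27 = 25953.99 bits
ratio = original_size / compressed_size = 253984 / 25953.99 = 9.7859

Compression ratio = 9.7859


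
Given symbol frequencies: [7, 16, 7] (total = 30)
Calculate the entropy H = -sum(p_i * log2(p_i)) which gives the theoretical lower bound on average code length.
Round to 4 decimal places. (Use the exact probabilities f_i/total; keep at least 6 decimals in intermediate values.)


Per-symbol terms -p_i * log2(p_i) with p_i = f_i/30:
  p = 7/30 = 0.233333: log2(p) = -2.099536, -p*log2(p) = 0.489892
  p = 16/30 = 0.533333: log2(p) = -0.906891, -p*log2(p) = 0.483675
  p = 7/30 = 0.233333: log2(p) = -2.099536, -p*log2(p) = 0.489892
H = 0.489892 + 0.483675 + 0.489892 = 1.463459

H = 1.4635 bits/symbol


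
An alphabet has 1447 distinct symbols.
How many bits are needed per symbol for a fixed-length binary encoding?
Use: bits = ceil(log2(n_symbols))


log2(1447) = 10.4988
Bracket: 2^10 = 1024 < 1447 <= 2^11 = 2048
So ceil(log2(1447)) = 11

bits = ceil(log2(1447)) = ceil(10.4988) = 11 bits


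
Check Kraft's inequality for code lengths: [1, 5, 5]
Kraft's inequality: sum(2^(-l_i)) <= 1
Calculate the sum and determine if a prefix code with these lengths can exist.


Sum = 2^(-1) + 2^(-5) + 2^(-5)
    = 0.5 + 0.03125 + 0.03125
    = 18/32 = 0.5625
Since 0.5625 <= 1, Kraft's inequality IS satisfied.
A prefix code with these lengths CAN exist.

Kraft sum = 0.5625. Satisfied.


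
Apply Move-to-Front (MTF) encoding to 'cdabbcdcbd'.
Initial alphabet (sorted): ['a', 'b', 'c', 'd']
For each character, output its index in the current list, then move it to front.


MTF encoding:
'c': index 2 in ['a', 'b', 'c', 'd'] -> ['c', 'a', 'b', 'd']
'd': index 3 in ['c', 'a', 'b', 'd'] -> ['d', 'c', 'a', 'b']
'a': index 2 in ['d', 'c', 'a', 'b'] -> ['a', 'd', 'c', 'b']
'b': index 3 in ['a', 'd', 'c', 'b'] -> ['b', 'a', 'd', 'c']
'b': index 0 in ['b', 'a', 'd', 'c'] -> ['b', 'a', 'd', 'c']
'c': index 3 in ['b', 'a', 'd', 'c'] -> ['c', 'b', 'a', 'd']
'd': index 3 in ['c', 'b', 'a', 'd'] -> ['d', 'c', 'b', 'a']
'c': index 1 in ['d', 'c', 'b', 'a'] -> ['c', 'd', 'b', 'a']
'b': index 2 in ['c', 'd', 'b', 'a'] -> ['b', 'c', 'd', 'a']
'd': index 2 in ['b', 'c', 'd', 'a'] -> ['d', 'b', 'c', 'a']


Output: [2, 3, 2, 3, 0, 3, 3, 1, 2, 2]


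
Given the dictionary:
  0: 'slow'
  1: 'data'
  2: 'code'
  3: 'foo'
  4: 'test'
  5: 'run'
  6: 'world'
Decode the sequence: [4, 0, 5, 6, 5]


Look up each index in the dictionary:
  4 -> 'test'
  0 -> 'slow'
  5 -> 'run'
  6 -> 'world'
  5 -> 'run'

Decoded: "test slow run world run"


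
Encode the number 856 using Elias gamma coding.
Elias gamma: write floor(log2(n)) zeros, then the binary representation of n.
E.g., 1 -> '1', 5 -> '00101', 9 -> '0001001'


num_bits = floor(log2(856)) + 1 = 10
leading_zeros = num_bits - 1 = 9
binary(856) = 1101011000

Elias gamma(856) = '000000000' + '1101011000' = 0000000001101011000 (19 bits)


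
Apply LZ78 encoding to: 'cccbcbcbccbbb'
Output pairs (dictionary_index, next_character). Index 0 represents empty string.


LZ78 encoding steps:
Dictionary: {0: ''}
Step 1: w='' (idx 0), next='c' -> output (0, 'c'), add 'c' as idx 1
Step 2: w='c' (idx 1), next='c' -> output (1, 'c'), add 'cc' as idx 2
Step 3: w='' (idx 0), next='b' -> output (0, 'b'), add 'b' as idx 3
Step 4: w='c' (idx 1), next='b' -> output (1, 'b'), add 'cb' as idx 4
Step 5: w='cb' (idx 4), next='c' -> output (4, 'c'), add 'cbc' as idx 5
Step 6: w='cb' (idx 4), next='b' -> output (4, 'b'), add 'cbb' as idx 6
Step 7: w='b' (idx 3), end of input -> output (3, '')


Encoded: [(0, 'c'), (1, 'c'), (0, 'b'), (1, 'b'), (4, 'c'), (4, 'b'), (3, '')]


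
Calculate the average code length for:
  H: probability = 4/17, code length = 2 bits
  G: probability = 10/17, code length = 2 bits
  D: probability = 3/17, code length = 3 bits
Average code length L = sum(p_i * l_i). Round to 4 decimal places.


Weighted contributions p_i * l_i:
  H: (4/17) * 2 = 8/17
  G: (10/17) * 2 = 20/17
  D: (3/17) * 3 = 9/17
Sum = (8 + 20 + 9)/17 = 37/17

L = 37/17 = 2.1765 bits/symbol


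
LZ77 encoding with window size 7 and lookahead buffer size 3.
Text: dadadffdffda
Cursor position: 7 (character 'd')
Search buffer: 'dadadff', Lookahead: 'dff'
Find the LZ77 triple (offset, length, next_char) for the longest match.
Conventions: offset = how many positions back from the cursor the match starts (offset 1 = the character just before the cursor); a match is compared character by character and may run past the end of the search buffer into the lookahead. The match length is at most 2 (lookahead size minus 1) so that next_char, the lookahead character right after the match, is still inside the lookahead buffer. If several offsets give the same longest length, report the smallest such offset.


Try each offset into the search buffer:
  offset=1 (pos 6, char 'f'): match length 0
  offset=2 (pos 5, char 'f'): match length 0
  offset=3 (pos 4, char 'd'): match length 2
  offset=4 (pos 3, char 'a'): match length 0
  offset=5 (pos 2, char 'd'): match length 1
  offset=6 (pos 1, char 'a'): match length 0
  offset=7 (pos 0, char 'd'): match length 1
Longest match has length 2 at offset 3.
next_char = character at position 7 + 2 = 9 -> 'f'

Best match: offset=3, length=2 (matching 'df' starting at position 4)
LZ77 triple: (3, 2, 'f')


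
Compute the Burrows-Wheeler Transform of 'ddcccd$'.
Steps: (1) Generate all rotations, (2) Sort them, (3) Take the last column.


Rotations (sorted):
  0: $ddcccd -> last char: d
  1: cccd$dd -> last char: d
  2: ccd$ddc -> last char: c
  3: cd$ddcc -> last char: c
  4: d$ddccc -> last char: c
  5: dcccd$d -> last char: d
  6: ddcccd$ -> last char: $


BWT = ddcccd$


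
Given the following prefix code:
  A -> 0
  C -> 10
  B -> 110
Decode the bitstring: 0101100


Decoding step by step:
Bits 0 -> A
Bits 10 -> C
Bits 110 -> B
Bits 0 -> A


Decoded message: ACBA


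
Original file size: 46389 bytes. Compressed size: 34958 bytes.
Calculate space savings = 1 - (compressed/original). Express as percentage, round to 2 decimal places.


ratio = compressed/original = 34958/46389 = 0.753584
savings = 1 - ratio = 1 - 0.753584 = 0.246416
as a percentage: 0.246416 * 100 = 24.64%

Space savings = 1 - 34958/46389 = 24.64%


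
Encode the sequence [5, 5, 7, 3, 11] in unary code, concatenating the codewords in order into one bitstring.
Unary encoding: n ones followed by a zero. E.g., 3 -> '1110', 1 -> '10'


Encode each number as n ones followed by a terminating 0:
  5 -> 111110 (6 bits)
  5 -> 111110 (6 bits)
  7 -> 11111110 (8 bits)
  3 -> 1110 (4 bits)
  11 -> 111111111110 (12 bits)
Total length = 6 + 6 + 8 + 4 + 12 = 36 bits.

Unary([5, 5, 7, 3, 11]) = 111110111110111111101110111111111110 (36 bits)


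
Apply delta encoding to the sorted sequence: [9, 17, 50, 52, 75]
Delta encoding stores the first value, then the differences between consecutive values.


First value: 9
Deltas:
  17 - 9 = 8
  50 - 17 = 33
  52 - 50 = 2
  75 - 52 = 23


Delta encoded: [9, 8, 33, 2, 23]


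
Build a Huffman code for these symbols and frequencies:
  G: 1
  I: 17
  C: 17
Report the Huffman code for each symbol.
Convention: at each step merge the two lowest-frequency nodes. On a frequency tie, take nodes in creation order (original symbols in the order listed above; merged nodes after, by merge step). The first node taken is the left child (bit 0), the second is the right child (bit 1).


Huffman tree construction:
Step 1: Merge G(1) + I(17) = 18
Step 2: Merge C(17) + (G+I)(18) = 35
Read each symbol's code off the tree from the root (left child = 0, right child = 1).

Codes:
  G: 10 (length 2)
  I: 11 (length 2)
  C: 0 (length 1)
Average code length: 53/35 = 1.5143 bits/symbol


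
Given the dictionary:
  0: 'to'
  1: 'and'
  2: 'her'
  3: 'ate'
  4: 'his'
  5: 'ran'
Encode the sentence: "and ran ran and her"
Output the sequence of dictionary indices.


Look up each word in the dictionary:
  'and' -> 1
  'ran' -> 5
  'ran' -> 5
  'and' -> 1
  'her' -> 2

Encoded: [1, 5, 5, 1, 2]


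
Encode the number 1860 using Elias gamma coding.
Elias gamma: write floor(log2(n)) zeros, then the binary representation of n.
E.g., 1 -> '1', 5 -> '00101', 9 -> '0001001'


num_bits = floor(log2(1860)) + 1 = 11
leading_zeros = num_bits - 1 = 10
binary(1860) = 11101000100

Elias gamma(1860) = '0000000000' + '11101000100' = 000000000011101000100 (21 bits)


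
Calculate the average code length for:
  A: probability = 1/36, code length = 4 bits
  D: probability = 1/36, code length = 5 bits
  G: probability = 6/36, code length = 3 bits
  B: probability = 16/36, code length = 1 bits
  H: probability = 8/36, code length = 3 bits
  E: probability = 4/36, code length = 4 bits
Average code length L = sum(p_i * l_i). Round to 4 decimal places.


Weighted contributions p_i * l_i:
  A: (1/36) * 4 = 4/36
  D: (1/36) * 5 = 5/36
  G: (6/36) * 3 = 18/36
  B: (16/36) * 1 = 16/36
  H: (8/36) * 3 = 24/36
  E: (4/36) * 4 = 16/36
Sum = (4 + 5 + 18 + 16 + 24 + 16)/36 = 83/36

L = 83/36 = 2.3056 bits/symbol


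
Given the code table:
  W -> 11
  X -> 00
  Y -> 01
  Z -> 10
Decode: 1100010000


Decoding:
11 -> W
00 -> X
01 -> Y
00 -> X
00 -> X


Result: WXYXX


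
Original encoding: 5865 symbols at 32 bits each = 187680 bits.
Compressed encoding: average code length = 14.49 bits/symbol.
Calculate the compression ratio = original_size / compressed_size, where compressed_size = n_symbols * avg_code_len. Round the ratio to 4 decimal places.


original_size = n_symbols * orig_bits = 5865 * 32 = 187680 bits
compressed_size = n_symbols * avg_code_len = 5865 * 14.49 = 84983.85 bits
ratio = original_size / compressed_size = 187680 / 84983.85 = 2.2084

Compression ratio = 2.2084


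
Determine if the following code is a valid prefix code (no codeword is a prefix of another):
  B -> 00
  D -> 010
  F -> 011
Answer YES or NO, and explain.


Checking each pair (does one codeword prefix another?):
  B='00' vs D='010': no prefix
  B='00' vs F='011': no prefix
  D='010' vs B='00': no prefix
  D='010' vs F='011': no prefix
  F='011' vs B='00': no prefix
  F='011' vs D='010': no prefix
No violation found over all pairs.

YES -- this is a valid prefix code. No codeword is a prefix of any other codeword.


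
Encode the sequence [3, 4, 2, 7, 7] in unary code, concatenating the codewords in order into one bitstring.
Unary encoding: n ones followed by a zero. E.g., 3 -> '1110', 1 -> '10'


Encode each number as n ones followed by a terminating 0:
  3 -> 1110 (4 bits)
  4 -> 11110 (5 bits)
  2 -> 110 (3 bits)
  7 -> 11111110 (8 bits)
  7 -> 11111110 (8 bits)
Total length = 4 + 5 + 3 + 8 + 8 = 28 bits.

Unary([3, 4, 2, 7, 7]) = 1110111101101111111011111110 (28 bits)


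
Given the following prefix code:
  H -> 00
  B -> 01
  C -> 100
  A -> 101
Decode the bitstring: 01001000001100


Decoding step by step:
Bits 01 -> B
Bits 00 -> H
Bits 100 -> C
Bits 00 -> H
Bits 01 -> B
Bits 100 -> C


Decoded message: BHCHBC


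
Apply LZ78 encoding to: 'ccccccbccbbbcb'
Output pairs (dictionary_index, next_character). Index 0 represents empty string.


LZ78 encoding steps:
Dictionary: {0: ''}
Step 1: w='' (idx 0), next='c' -> output (0, 'c'), add 'c' as idx 1
Step 2: w='c' (idx 1), next='c' -> output (1, 'c'), add 'cc' as idx 2
Step 3: w='cc' (idx 2), next='c' -> output (2, 'c'), add 'ccc' as idx 3
Step 4: w='' (idx 0), next='b' -> output (0, 'b'), add 'b' as idx 4
Step 5: w='cc' (idx 2), next='b' -> output (2, 'b'), add 'ccb' as idx 5
Step 6: w='b' (idx 4), next='b' -> output (4, 'b'), add 'bb' as idx 6
Step 7: w='c' (idx 1), next='b' -> output (1, 'b'), add 'cb' as idx 7


Encoded: [(0, 'c'), (1, 'c'), (2, 'c'), (0, 'b'), (2, 'b'), (4, 'b'), (1, 'b')]


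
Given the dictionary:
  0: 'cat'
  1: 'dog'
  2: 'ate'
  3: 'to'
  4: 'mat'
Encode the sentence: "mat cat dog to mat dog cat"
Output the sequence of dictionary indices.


Look up each word in the dictionary:
  'mat' -> 4
  'cat' -> 0
  'dog' -> 1
  'to' -> 3
  'mat' -> 4
  'dog' -> 1
  'cat' -> 0

Encoded: [4, 0, 1, 3, 4, 1, 0]


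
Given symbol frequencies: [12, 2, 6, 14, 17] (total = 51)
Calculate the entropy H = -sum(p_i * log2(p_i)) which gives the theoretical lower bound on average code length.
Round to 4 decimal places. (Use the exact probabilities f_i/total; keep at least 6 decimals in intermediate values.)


Per-symbol terms -p_i * log2(p_i) with p_i = f_i/51:
  p = 12/51 = 0.235294: log2(p) = -2.087463, -p*log2(p) = 0.491168
  p = 2/51 = 0.039216: log2(p) = -4.672425, -p*log2(p) = 0.183232
  p = 6/51 = 0.117647: log2(p) = -3.087463, -p*log2(p) = 0.363231
  p = 14/51 = 0.274510: log2(p) = -1.865070, -p*log2(p) = 0.511980
  p = 17/51 = 0.333333: log2(p) = -1.584963, -p*log2(p) = 0.528321
H = 0.491168 + 0.183232 + 0.363231 + 0.511980 + 0.528321 = 2.077932

H = 2.0779 bits/symbol


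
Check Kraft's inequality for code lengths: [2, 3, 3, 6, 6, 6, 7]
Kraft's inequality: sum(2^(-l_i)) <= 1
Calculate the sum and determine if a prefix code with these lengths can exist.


Sum = 2^(-2) + 2^(-3) + 2^(-3) + 2^(-6) + 2^(-6) + 2^(-6) + 2^(-7)
    = 0.25 + 0.125 + 0.125 + 0.015625 + 0.015625 + 0.015625 + 0.0078125
    = 71/128 = 0.5546875
Since 0.5546875 <= 1, Kraft's inequality IS satisfied.
A prefix code with these lengths CAN exist.

Kraft sum = 0.5546875. Satisfied.


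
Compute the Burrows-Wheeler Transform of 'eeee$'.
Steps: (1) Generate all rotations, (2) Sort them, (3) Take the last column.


Rotations (sorted):
  0: $eeee -> last char: e
  1: e$eee -> last char: e
  2: ee$ee -> last char: e
  3: eee$e -> last char: e
  4: eeee$ -> last char: $


BWT = eeee$


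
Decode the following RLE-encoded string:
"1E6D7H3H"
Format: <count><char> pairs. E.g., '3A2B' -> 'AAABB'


Expanding each <count><char> pair:
  1E -> 'E'
  6D -> 'DDDDDD'
  7H -> 'HHHHHHH'
  3H -> 'HHH'

Decoded = EDDDDDDHHHHHHHHHH


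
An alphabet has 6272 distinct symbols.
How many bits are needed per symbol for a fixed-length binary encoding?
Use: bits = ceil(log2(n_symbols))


log2(6272) = 12.6147
Bracket: 2^12 = 4096 < 6272 <= 2^13 = 8192
So ceil(log2(6272)) = 13

bits = ceil(log2(6272)) = ceil(12.6147) = 13 bits


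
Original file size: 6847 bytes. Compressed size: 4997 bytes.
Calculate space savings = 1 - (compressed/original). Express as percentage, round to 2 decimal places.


ratio = compressed/original = 4997/6847 = 0.729809
savings = 1 - ratio = 1 - 0.729809 = 0.270191
as a percentage: 0.270191 * 100 = 27.02%

Space savings = 1 - 4997/6847 = 27.02%


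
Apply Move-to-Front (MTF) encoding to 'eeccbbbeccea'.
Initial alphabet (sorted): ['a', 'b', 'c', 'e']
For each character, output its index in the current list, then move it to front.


MTF encoding:
'e': index 3 in ['a', 'b', 'c', 'e'] -> ['e', 'a', 'b', 'c']
'e': index 0 in ['e', 'a', 'b', 'c'] -> ['e', 'a', 'b', 'c']
'c': index 3 in ['e', 'a', 'b', 'c'] -> ['c', 'e', 'a', 'b']
'c': index 0 in ['c', 'e', 'a', 'b'] -> ['c', 'e', 'a', 'b']
'b': index 3 in ['c', 'e', 'a', 'b'] -> ['b', 'c', 'e', 'a']
'b': index 0 in ['b', 'c', 'e', 'a'] -> ['b', 'c', 'e', 'a']
'b': index 0 in ['b', 'c', 'e', 'a'] -> ['b', 'c', 'e', 'a']
'e': index 2 in ['b', 'c', 'e', 'a'] -> ['e', 'b', 'c', 'a']
'c': index 2 in ['e', 'b', 'c', 'a'] -> ['c', 'e', 'b', 'a']
'c': index 0 in ['c', 'e', 'b', 'a'] -> ['c', 'e', 'b', 'a']
'e': index 1 in ['c', 'e', 'b', 'a'] -> ['e', 'c', 'b', 'a']
'a': index 3 in ['e', 'c', 'b', 'a'] -> ['a', 'e', 'c', 'b']


Output: [3, 0, 3, 0, 3, 0, 0, 2, 2, 0, 1, 3]


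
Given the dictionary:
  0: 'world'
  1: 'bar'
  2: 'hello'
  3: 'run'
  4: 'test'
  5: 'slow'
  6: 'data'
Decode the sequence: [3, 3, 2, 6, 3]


Look up each index in the dictionary:
  3 -> 'run'
  3 -> 'run'
  2 -> 'hello'
  6 -> 'data'
  3 -> 'run'

Decoded: "run run hello data run"


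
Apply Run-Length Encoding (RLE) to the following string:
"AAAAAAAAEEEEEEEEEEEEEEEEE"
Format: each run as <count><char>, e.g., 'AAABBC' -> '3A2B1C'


Scanning runs left to right:
  i=0: run of 'A' x 8 -> '8A'
  i=8: run of 'E' x 17 -> '17E'

RLE = 8A17E


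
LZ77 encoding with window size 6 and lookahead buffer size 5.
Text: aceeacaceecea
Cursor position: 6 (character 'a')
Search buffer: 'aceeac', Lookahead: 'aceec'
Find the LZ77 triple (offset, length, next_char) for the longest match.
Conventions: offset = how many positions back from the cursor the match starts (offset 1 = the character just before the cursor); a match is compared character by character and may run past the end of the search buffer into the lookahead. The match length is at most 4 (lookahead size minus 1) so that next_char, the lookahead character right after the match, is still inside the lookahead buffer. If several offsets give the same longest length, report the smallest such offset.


Try each offset into the search buffer:
  offset=1 (pos 5, char 'c'): match length 0
  offset=2 (pos 4, char 'a'): match length 2
  offset=3 (pos 3, char 'e'): match length 0
  offset=4 (pos 2, char 'e'): match length 0
  offset=5 (pos 1, char 'c'): match length 0
  offset=6 (pos 0, char 'a'): match length 4
Longest match has length 4 at offset 6.
next_char = character at position 6 + 4 = 10 -> 'c'

Best match: offset=6, length=4 (matching 'acee' starting at position 0)
LZ77 triple: (6, 4, 'c')


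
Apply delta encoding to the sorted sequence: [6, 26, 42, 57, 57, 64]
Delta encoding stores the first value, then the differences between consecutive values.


First value: 6
Deltas:
  26 - 6 = 20
  42 - 26 = 16
  57 - 42 = 15
  57 - 57 = 0
  64 - 57 = 7


Delta encoded: [6, 20, 16, 15, 0, 7]


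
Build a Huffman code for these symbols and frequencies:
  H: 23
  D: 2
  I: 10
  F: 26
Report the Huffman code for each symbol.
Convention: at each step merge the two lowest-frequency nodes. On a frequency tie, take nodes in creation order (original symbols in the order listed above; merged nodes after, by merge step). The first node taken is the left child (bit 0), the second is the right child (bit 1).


Huffman tree construction:
Step 1: Merge D(2) + I(10) = 12
Step 2: Merge (D+I)(12) + H(23) = 35
Step 3: Merge F(26) + ((D+I)+H)(35) = 61
Read each symbol's code off the tree from the root (left child = 0, right child = 1).

Codes:
  H: 11 (length 2)
  D: 100 (length 3)
  I: 101 (length 3)
  F: 0 (length 1)
Average code length: 108/61 = 1.7705 bits/symbol


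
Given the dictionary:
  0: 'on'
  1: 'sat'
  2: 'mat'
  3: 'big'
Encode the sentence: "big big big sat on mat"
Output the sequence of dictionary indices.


Look up each word in the dictionary:
  'big' -> 3
  'big' -> 3
  'big' -> 3
  'sat' -> 1
  'on' -> 0
  'mat' -> 2

Encoded: [3, 3, 3, 1, 0, 2]


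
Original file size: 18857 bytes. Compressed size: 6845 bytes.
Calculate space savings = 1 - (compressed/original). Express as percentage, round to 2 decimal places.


ratio = compressed/original = 6845/18857 = 0.362995
savings = 1 - ratio = 1 - 0.362995 = 0.637005
as a percentage: 0.637005 * 100 = 63.7%

Space savings = 1 - 6845/18857 = 63.7%


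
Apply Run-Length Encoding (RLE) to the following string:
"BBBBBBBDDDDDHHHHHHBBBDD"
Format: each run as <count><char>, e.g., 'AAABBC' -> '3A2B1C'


Scanning runs left to right:
  i=0: run of 'B' x 7 -> '7B'
  i=7: run of 'D' x 5 -> '5D'
  i=12: run of 'H' x 6 -> '6H'
  i=18: run of 'B' x 3 -> '3B'
  i=21: run of 'D' x 2 -> '2D'

RLE = 7B5D6H3B2D


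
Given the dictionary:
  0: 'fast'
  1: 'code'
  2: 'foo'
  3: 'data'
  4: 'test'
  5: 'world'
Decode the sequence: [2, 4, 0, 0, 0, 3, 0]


Look up each index in the dictionary:
  2 -> 'foo'
  4 -> 'test'
  0 -> 'fast'
  0 -> 'fast'
  0 -> 'fast'
  3 -> 'data'
  0 -> 'fast'

Decoded: "foo test fast fast fast data fast"


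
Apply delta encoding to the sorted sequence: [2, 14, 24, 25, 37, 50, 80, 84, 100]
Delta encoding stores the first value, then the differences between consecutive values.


First value: 2
Deltas:
  14 - 2 = 12
  24 - 14 = 10
  25 - 24 = 1
  37 - 25 = 12
  50 - 37 = 13
  80 - 50 = 30
  84 - 80 = 4
  100 - 84 = 16


Delta encoded: [2, 12, 10, 1, 12, 13, 30, 4, 16]


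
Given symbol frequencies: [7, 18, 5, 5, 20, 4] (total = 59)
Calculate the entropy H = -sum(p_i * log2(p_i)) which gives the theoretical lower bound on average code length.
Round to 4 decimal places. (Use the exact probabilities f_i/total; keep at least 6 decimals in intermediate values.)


Per-symbol terms -p_i * log2(p_i) with p_i = f_i/59:
  p = 7/59 = 0.118644: log2(p) = -3.075288, -p*log2(p) = 0.364865
  p = 18/59 = 0.305085: log2(p) = -1.712718, -p*log2(p) = 0.522524
  p = 5/59 = 0.084746: log2(p) = -3.560715, -p*log2(p) = 0.301756
  p = 5/59 = 0.084746: log2(p) = -3.560715, -p*log2(p) = 0.301756
  p = 20/59 = 0.338983: log2(p) = -1.560715, -p*log2(p) = 0.529056
  p = 4/59 = 0.067797: log2(p) = -3.882643, -p*log2(p) = 0.263230
H = 0.364865 + 0.522524 + 0.301756 + 0.301756 + 0.529056 + 0.263230 = 2.283187

H = 2.2832 bits/symbol


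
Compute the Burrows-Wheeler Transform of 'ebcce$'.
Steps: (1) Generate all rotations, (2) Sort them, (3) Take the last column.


Rotations (sorted):
  0: $ebcce -> last char: e
  1: bcce$e -> last char: e
  2: cce$eb -> last char: b
  3: ce$ebc -> last char: c
  4: e$ebcc -> last char: c
  5: ebcce$ -> last char: $


BWT = eebcc$


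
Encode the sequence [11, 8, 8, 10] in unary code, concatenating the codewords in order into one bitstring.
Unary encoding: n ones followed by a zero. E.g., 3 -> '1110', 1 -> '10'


Encode each number as n ones followed by a terminating 0:
  11 -> 111111111110 (12 bits)
  8 -> 111111110 (9 bits)
  8 -> 111111110 (9 bits)
  10 -> 11111111110 (11 bits)
Total length = 12 + 9 + 9 + 11 = 41 bits.

Unary([11, 8, 8, 10]) = 11111111111011111111011111111011111111110 (41 bits)
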